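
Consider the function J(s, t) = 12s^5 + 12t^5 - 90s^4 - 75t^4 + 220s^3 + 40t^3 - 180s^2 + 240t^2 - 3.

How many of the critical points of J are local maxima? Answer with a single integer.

J separates as a function of s plus a function of t, so ∇J=0 decouples.
∂J/∂s = 60s(s - 3)(s - 2)(s - 1) = 0 at s ∈ {0, 1, 2, 3}; ∂J/∂t = 60t(t - 4)(t - 2)(t + 1) = 0 at t ∈ {-1, 0, 2, 4}.
The Hessian is diagonal: diag(J_ss, J_tt). Second derivatives: J_ss(0)=-360, J_ss(1)=120, J_ss(2)=-120, J_ss(3)=360; J_tt(-1)=-900, J_tt(0)=480, J_tt(2)=-720, J_tt(4)=2400.
Local maxima occur where both diagonal entries negative: (0, -1), (0, 2), (2, -1), (2, 2). Count: 4.

4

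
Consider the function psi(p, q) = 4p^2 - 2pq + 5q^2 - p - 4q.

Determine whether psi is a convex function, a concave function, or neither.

psi is quadratic, so its Hessian is the constant matrix H = [[8, -2], [-2, 10]].
det(H) = 76, tr(H) = 18.
det(H) > 0 and tr(H) > 0, so H is positive definite everywhere: convex.

convex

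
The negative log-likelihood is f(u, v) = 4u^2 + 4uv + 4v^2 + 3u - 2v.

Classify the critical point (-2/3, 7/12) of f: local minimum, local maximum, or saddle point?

local minimum

The Hessian of f is constant: H = [[8, 4], [4, 8]].
det(H) = 8·8 − 4² = 48.
det(H) > 0 and tr(H) = 16 > 0, so H is positive definite and the point is a local minimum.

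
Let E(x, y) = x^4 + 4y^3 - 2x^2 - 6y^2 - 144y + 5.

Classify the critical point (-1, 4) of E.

local minimum

The mixed partial ∂²E/∂x∂y is 0, so the Hessian at any point is diag(E_xx, E_yy) = diag(4(3x^2 - 1), 12(2y - 1)).
At (-1, 4): H = diag(8, 84).
Both eigenvalues are positive, so H is positive definite: a local minimum.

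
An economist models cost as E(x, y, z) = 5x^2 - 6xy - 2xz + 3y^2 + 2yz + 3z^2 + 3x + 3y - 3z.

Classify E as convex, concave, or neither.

E is quadratic, so its Hessian is the constant matrix H = [[10, -6, -2], [-6, 6, 2], [-2, 2, 6]].
Leading principal minors: 10, 24, 128.
All positive ⇒ H ≻ 0 ⇒ convex.

convex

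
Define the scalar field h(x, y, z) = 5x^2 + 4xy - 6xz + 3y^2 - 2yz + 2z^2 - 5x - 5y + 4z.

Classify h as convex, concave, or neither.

h is quadratic, so its Hessian is the constant matrix H = [[10, 4, -6], [4, 6, -2], [-6, -2, 4]].
Leading principal minors: 10, 44, 16.
All positive ⇒ H ≻ 0 ⇒ convex.

convex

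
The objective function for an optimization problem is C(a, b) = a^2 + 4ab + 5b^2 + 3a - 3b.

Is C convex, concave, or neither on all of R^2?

convex

C is quadratic, so its Hessian is the constant matrix H = [[2, 4], [4, 10]].
det(H) = 4, tr(H) = 12.
det(H) > 0 and tr(H) > 0, so H is positive definite everywhere: convex.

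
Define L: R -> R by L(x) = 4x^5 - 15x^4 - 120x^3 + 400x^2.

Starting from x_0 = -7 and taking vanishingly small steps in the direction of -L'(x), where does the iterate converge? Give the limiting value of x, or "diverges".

L'(x) = 20x(x - 5)(x - 2)(x + 4), so L'(-7) = 45360.
Gradient descent moves in the -L' direction, i.e. x is decreasing.
There is no critical point below x=-7, and L' keeps the same sign, so the iterate runs off to −∞.

diverges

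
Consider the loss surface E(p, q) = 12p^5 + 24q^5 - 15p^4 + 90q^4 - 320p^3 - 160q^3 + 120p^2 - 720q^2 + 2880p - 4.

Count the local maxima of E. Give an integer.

4

E separates as a function of p plus a function of q, so ∇E=0 decouples.
∂E/∂p = 60(p - 4)(p - 2)(p + 2)(p + 3) = 0 at p ∈ {-3, -2, 2, 4}; ∂E/∂q = 120q(q - 2)(q + 2)(q + 3) = 0 at q ∈ {-3, -2, 0, 2}.
The Hessian is diagonal: diag(E_pp, E_qq). Second derivatives: E_pp(-3)=-2100, E_pp(-2)=1440, E_pp(2)=-2400, E_pp(4)=5040; E_qq(-3)=-1800, E_qq(-2)=960, E_qq(0)=-1440, E_qq(2)=4800.
Local maxima occur where both diagonal entries negative: (-3, -3), (-3, 0), (2, -3), (2, 0). Count: 4.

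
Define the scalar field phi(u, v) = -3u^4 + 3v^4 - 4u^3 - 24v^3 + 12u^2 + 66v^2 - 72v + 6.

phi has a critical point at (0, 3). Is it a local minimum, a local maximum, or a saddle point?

local minimum

The mixed partial ∂²phi/∂u∂v is 0, so the Hessian at any point is diag(phi_uu, phi_vv) = diag(12(-3u^2 - 2u + 2), 12(3v^2 - 12v + 11)).
At (0, 3): H = diag(24, 24).
Both eigenvalues are positive, so H is positive definite: a local minimum.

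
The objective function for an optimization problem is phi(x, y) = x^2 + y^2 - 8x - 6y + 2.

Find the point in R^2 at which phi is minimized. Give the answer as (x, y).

(4, 3)

phi(x,y) separates as P(x) + Q(y) + 2, so its minimum is min P + min Q + 2.
P'(x) = 2x - 8 vanishes at x ∈ {4}; Q'(y) = 2y - 6 vanishes at y ∈ {3}.
Local minima of P (where P''>0): P(4)=-16. Local minima of Q: Q(3)=-9.
So the global minimum of phi is P(4) + Q(3) + 2 = -16 − 9 + 2 = -23, attained at (4, 3).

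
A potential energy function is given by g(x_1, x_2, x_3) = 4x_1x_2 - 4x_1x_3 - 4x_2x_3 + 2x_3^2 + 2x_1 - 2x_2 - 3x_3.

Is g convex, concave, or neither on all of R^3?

neither

g is quadratic, so its Hessian is the constant matrix H = [[0, 4, -4], [4, 0, -4], [-4, -4, 4]].
Leading principal minors: 0, -16, 64.
Neither pattern holds ⇒ H is indefinite ⇒ neither convex nor concave.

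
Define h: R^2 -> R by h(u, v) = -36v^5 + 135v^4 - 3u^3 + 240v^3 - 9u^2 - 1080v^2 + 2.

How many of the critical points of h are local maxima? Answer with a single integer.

2

h separates as a function of u plus a function of v, so ∇h=0 decouples.
∂h/∂u = -9u(u + 2) = 0 at u ∈ {-2, 0}; ∂h/∂v = -180v(v - 3)(v - 2)(v + 2) = 0 at v ∈ {-2, 0, 2, 3}.
The Hessian is diagonal: diag(h_uu, h_vv). Second derivatives: h_uu(-2)=18, h_uu(0)=-18; h_vv(-2)=7200, h_vv(0)=-2160, h_vv(2)=1440, h_vv(3)=-2700.
Local maxima occur where both diagonal entries negative: (0, 0), (0, 3). Count: 2.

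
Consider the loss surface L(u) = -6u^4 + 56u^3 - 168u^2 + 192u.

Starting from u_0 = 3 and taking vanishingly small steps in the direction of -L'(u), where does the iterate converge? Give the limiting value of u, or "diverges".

2

L'(u) = -24(u - 4)(u - 2)(u - 1), so L'(3) = 48.
Gradient descent moves in the -L' direction, i.e. u is decreasing.
The nearest critical point in that direction is u = 2, where L'' = 48 > 0 (a local minimum). The iterate converges there.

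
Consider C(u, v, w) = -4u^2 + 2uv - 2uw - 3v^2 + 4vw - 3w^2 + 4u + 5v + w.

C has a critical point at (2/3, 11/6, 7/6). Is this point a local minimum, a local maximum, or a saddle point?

The Hessian is constant: H = [[-8, 2, -2], [2, -6, 4], [-2, 4, -6]].
Leading principal minors: Δ₁ = -8, Δ₂ = 44, Δ₃ = -144.
The minors alternate sign starting negative (−, +, −), so H is negative definite: a local maximum.

local maximum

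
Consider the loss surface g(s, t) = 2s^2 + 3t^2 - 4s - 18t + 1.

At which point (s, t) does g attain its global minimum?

g(s,t) separates as P(s) + Q(t) + 1, so its minimum is min P + min Q + 1.
P'(s) = 4s - 4 vanishes at s ∈ {1}; Q'(t) = 6(t - 3) vanishes at t ∈ {3}.
Local minima of P (where P''>0): P(1)=-2. Local minima of Q: Q(3)=-27.
So the global minimum of g is P(1) + Q(3) + 1 = -2 − 27 + 1 = -28, attained at (1, 3).

(1, 3)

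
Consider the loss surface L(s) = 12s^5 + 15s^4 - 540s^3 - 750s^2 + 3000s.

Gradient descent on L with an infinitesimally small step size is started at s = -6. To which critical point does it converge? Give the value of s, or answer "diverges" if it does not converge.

diverges

L'(s) = 60(s - 5)(s - 1)(s + 2)(s + 5), so L'(-6) = 18480.
Gradient descent moves in the -L' direction, i.e. s is decreasing.
There is no critical point below s=-6, and L' keeps the same sign, so the iterate runs off to −∞.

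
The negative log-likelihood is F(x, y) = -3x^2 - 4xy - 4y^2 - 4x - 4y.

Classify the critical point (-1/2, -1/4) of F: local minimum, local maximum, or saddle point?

The Hessian of F is constant: H = [[-6, -4], [-4, -8]].
det(H) = (-6)·(-8) − (-4)² = 32.
det(H) > 0 and tr(H) = -14 < 0, so H is negative definite and the point is a local maximum.

local maximum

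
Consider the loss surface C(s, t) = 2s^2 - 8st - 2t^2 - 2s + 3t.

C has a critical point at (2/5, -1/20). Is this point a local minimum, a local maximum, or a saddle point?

saddle point

The Hessian of C is constant: H = [[4, -8], [-8, -4]].
det(H) = 4·(-4) − (-8)² = -80.
Since det(H) < 0, H is indefinite and the critical point is a saddle point.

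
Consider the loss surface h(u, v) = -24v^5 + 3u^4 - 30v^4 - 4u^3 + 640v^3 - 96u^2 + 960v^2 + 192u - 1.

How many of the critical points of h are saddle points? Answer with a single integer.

h separates as a function of u plus a function of v, so ∇h=0 decouples.
∂h/∂u = 12(u - 4)(u - 1)(u + 4) = 0 at u ∈ {-4, 1, 4}; ∂h/∂v = -120v(v - 4)(v + 1)(v + 4) = 0 at v ∈ {-4, -1, 0, 4}.
The Hessian is diagonal: diag(h_uu, h_vv). Second derivatives: h_uu(-4)=480, h_uu(1)=-180, h_uu(4)=288; h_vv(-4)=11520, h_vv(-1)=-1800, h_vv(0)=1920, h_vv(4)=-19200.
Saddle points occur where the two diagonal entries have opposite signs: (-4, -1), (-4, 4), (1, -4), (1, 0), (4, -1), (4, 4). Count: 6.

6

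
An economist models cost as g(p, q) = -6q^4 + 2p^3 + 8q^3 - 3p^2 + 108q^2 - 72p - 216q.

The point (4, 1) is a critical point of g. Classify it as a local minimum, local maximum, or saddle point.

local minimum

The mixed partial ∂²g/∂p∂q is 0, so the Hessian at any point is diag(g_pp, g_qq) = diag(6(2p - 1), 24(-3q^2 + 2q + 9)).
At (4, 1): H = diag(42, 192).
Both eigenvalues are positive, so H is positive definite: a local minimum.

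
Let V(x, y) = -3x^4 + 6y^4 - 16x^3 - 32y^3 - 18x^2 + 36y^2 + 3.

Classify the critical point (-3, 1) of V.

local maximum

The mixed partial ∂²V/∂x∂y is 0, so the Hessian at any point is diag(V_xx, V_yy) = diag(-12(3x^2 + 8x + 3), 24(3y^2 - 8y + 3)).
At (-3, 1): H = diag(-72, -48).
Both eigenvalues are negative, so H is negative definite: a local maximum.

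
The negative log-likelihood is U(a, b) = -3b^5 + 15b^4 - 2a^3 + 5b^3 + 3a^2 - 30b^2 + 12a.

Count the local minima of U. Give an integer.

U separates as a function of a plus a function of b, so ∇U=0 decouples.
∂U/∂a = -6(a - 2)(a + 1) = 0 at a ∈ {-1, 2}; ∂U/∂b = -15b(b - 4)(b - 1)(b + 1) = 0 at b ∈ {-1, 0, 1, 4}.
The Hessian is diagonal: diag(U_aa, U_bb). Second derivatives: U_aa(-1)=18, U_aa(2)=-18; U_bb(-1)=150, U_bb(0)=-60, U_bb(1)=90, U_bb(4)=-900.
Local minima occur where both diagonal entries positive: (-1, -1), (-1, 1). Count: 2.

2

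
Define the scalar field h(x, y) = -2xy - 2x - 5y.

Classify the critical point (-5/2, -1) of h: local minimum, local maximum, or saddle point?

saddle point

The Hessian of h is constant: H = [[0, -2], [-2, 0]].
det(H) = 0·0 − (-2)² = -4.
Since det(H) < 0, H is indefinite and the critical point is a saddle point.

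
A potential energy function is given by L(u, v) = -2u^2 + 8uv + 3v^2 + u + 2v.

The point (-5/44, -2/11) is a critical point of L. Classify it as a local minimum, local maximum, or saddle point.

The Hessian of L is constant: H = [[-4, 8], [8, 6]].
det(H) = (-4)·6 − 8² = -88.
Since det(H) < 0, H is indefinite and the critical point is a saddle point.

saddle point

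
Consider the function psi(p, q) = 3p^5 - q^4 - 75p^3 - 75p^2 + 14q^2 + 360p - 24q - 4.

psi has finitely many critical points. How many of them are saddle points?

psi separates as a function of p plus a function of q, so ∇psi=0 decouples.
∂psi/∂p = 15(p - 4)(p - 1)(p + 2)(p + 3) = 0 at p ∈ {-3, -2, 1, 4}; ∂psi/∂q = -4(q - 2)(q - 1)(q + 3) = 0 at q ∈ {-3, 1, 2}.
The Hessian is diagonal: diag(psi_pp, psi_qq). Second derivatives: psi_pp(-3)=-420, psi_pp(-2)=270, psi_pp(1)=-540, psi_pp(4)=1890; psi_qq(-3)=-80, psi_qq(1)=16, psi_qq(2)=-20.
Saddle points occur where the two diagonal entries have opposite signs: (-3, 1), (-2, -3), (-2, 2), (1, 1), (4, -3), (4, 2). Count: 6.

6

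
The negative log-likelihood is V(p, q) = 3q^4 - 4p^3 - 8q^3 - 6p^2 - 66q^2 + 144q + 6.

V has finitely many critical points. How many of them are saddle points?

V separates as a function of p plus a function of q, so ∇V=0 decouples.
∂V/∂p = -12p(p + 1) = 0 at p ∈ {-1, 0}; ∂V/∂q = 12(q - 4)(q - 1)(q + 3) = 0 at q ∈ {-3, 1, 4}.
The Hessian is diagonal: diag(V_pp, V_qq). Second derivatives: V_pp(-1)=12, V_pp(0)=-12; V_qq(-3)=336, V_qq(1)=-144, V_qq(4)=252.
Saddle points occur where the two diagonal entries have opposite signs: (-1, 1), (0, -3), (0, 4). Count: 3.

3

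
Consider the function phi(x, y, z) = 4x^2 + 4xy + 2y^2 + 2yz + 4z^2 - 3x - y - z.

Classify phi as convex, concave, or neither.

phi is quadratic, so its Hessian is the constant matrix H = [[8, 4, 0], [4, 4, 2], [0, 2, 8]].
Leading principal minors: 8, 16, 96.
All positive ⇒ H ≻ 0 ⇒ convex.

convex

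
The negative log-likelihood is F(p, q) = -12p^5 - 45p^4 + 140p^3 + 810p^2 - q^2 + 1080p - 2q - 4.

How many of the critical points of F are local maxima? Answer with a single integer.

2

F separates as a function of p plus a function of q, so ∇F=0 decouples.
∂F/∂p = -60(p - 3)(p + 1)(p + 2)(p + 3) = 0 at p ∈ {-3, -2, -1, 3}; ∂F/∂q = -2(q + 1) = 0 at q ∈ {-1}.
The Hessian is diagonal: diag(F_pp, F_qq). Second derivatives: F_pp(-3)=720, F_pp(-2)=-300, F_pp(-1)=480, F_pp(3)=-7200; F_qq(-1)=-2.
Local maxima occur where both diagonal entries negative: (-2, -1), (3, -1). Count: 2.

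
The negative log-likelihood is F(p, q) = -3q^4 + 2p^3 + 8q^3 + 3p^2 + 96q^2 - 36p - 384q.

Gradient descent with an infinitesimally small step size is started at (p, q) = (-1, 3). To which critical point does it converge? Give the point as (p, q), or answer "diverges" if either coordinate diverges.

F is separable, so gradient descent decouples: p follows -∂F/∂p, q follows -∂F/∂q.
∂F/∂p = 6(p - 2)(p + 3); at p=-1 this is -36, so p increases.
∂F/∂q = -12(q - 4)(q - 2)(q + 4); at q=3 this is 84, so q decreases.
p converges to its nearest critical value 2 (a local min of the p-part); q converges to 2. The iterate converges to (2, 2).

(2, 2)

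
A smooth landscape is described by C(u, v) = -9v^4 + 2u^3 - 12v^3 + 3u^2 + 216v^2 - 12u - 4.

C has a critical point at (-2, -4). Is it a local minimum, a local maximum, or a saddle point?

local maximum

The mixed partial ∂²C/∂u∂v is 0, so the Hessian at any point is diag(C_uu, C_vv) = diag(6(2u + 1), 36(-3v^2 - 2v + 12)).
At (-2, -4): H = diag(-18, -1008).
Both eigenvalues are negative, so H is negative definite: a local maximum.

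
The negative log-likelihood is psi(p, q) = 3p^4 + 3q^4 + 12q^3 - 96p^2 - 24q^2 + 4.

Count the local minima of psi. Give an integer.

psi separates as a function of p plus a function of q, so ∇psi=0 decouples.
∂psi/∂p = 12p(p - 4)(p + 4) = 0 at p ∈ {-4, 0, 4}; ∂psi/∂q = 12q(q - 1)(q + 4) = 0 at q ∈ {-4, 0, 1}.
The Hessian is diagonal: diag(psi_pp, psi_qq). Second derivatives: psi_pp(-4)=384, psi_pp(0)=-192, psi_pp(4)=384; psi_qq(-4)=240, psi_qq(0)=-48, psi_qq(1)=60.
Local minima occur where both diagonal entries positive: (-4, -4), (-4, 1), (4, -4), (4, 1). Count: 4.

4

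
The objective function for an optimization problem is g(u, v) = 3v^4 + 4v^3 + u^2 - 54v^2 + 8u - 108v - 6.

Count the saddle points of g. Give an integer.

1

g separates as a function of u plus a function of v, so ∇g=0 decouples.
∂g/∂u = 2(u + 4) = 0 at u ∈ {-4}; ∂g/∂v = 12(v - 3)(v + 1)(v + 3) = 0 at v ∈ {-3, -1, 3}.
The Hessian is diagonal: diag(g_uu, g_vv). Second derivatives: g_uu(-4)=2; g_vv(-3)=144, g_vv(-1)=-96, g_vv(3)=288.
Saddle points occur where the two diagonal entries have opposite signs: (-4, -1). Count: 1.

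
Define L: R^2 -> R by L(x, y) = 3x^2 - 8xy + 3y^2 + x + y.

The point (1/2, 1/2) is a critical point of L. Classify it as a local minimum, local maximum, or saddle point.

The Hessian of L is constant: H = [[6, -8], [-8, 6]].
det(H) = 6·6 − (-8)² = -28.
Since det(H) < 0, H is indefinite and the critical point is a saddle point.

saddle point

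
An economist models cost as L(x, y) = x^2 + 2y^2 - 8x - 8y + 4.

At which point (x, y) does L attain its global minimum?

(4, 2)

L(x,y) separates as P(x) + Q(y) + 4, so its minimum is min P + min Q + 4.
P'(x) = 2x - 8 vanishes at x ∈ {4}; Q'(y) = 4y - 8 vanishes at y ∈ {2}.
Local minima of P (where P''>0): P(4)=-16. Local minima of Q: Q(2)=-8.
So the global minimum of L is P(4) + Q(2) + 4 = -16 − 8 + 4 = -20, attained at (4, 2).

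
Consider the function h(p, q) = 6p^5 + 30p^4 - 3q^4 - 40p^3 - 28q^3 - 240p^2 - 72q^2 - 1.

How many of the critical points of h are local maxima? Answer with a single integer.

h separates as a function of p plus a function of q, so ∇h=0 decouples.
∂h/∂p = 30p(p - 2)(p + 2)(p + 4) = 0 at p ∈ {-4, -2, 0, 2}; ∂h/∂q = -12q(q + 3)(q + 4) = 0 at q ∈ {-4, -3, 0}.
The Hessian is diagonal: diag(h_pp, h_qq). Second derivatives: h_pp(-4)=-1440, h_pp(-2)=480, h_pp(0)=-480, h_pp(2)=1440; h_qq(-4)=-48, h_qq(-3)=36, h_qq(0)=-144.
Local maxima occur where both diagonal entries negative: (-4, -4), (-4, 0), (0, -4), (0, 0). Count: 4.

4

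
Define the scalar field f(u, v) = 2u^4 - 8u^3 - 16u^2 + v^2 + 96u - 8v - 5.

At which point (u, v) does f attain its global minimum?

f(u,v) separates as P(u) + Q(v) − 5, so its minimum is min P + min Q − 5.
P'(u) = 8(u - 3)(u - 2)(u + 2) vanishes at u ∈ {-2, 2, 3}; Q'(v) = 2v - 8 vanishes at v ∈ {4}.
Local minima of P (where P''>0): P(-2)=-160, P(3)=90. Local minima of Q: Q(4)=-16.
So the global minimum of f is P(-2) + Q(4) − 5 = -160 − 16 − 5 = -181, attained at (-2, 4).

(-2, 4)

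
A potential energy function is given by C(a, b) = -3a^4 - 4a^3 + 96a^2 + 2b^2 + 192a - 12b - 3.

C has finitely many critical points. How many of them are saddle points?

2

C separates as a function of a plus a function of b, so ∇C=0 decouples.
∂C/∂a = -12(a - 4)(a + 1)(a + 4) = 0 at a ∈ {-4, -1, 4}; ∂C/∂b = 4(b - 3) = 0 at b ∈ {3}.
The Hessian is diagonal: diag(C_aa, C_bb). Second derivatives: C_aa(-4)=-288, C_aa(-1)=180, C_aa(4)=-480; C_bb(3)=4.
Saddle points occur where the two diagonal entries have opposite signs: (-4, 3), (4, 3). Count: 2.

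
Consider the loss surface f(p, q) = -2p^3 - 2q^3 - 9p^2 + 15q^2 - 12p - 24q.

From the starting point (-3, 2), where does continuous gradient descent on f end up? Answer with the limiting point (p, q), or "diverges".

f is separable, so gradient descent decouples: p follows -∂f/∂p, q follows -∂f/∂q.
∂f/∂p = -6(p + 1)(p + 2); at p=-3 this is -12, so p increases.
∂f/∂q = -6(q - 4)(q - 1); at q=2 this is 12, so q decreases.
p converges to its nearest critical value -2 (a local min of the p-part); q converges to 1. The iterate converges to (-2, 1).

(-2, 1)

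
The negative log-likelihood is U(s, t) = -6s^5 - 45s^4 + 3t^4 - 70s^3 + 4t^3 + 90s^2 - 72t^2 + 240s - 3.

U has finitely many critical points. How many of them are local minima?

U separates as a function of s plus a function of t, so ∇U=0 decouples.
∂U/∂s = -30(s - 1)(s + 1)(s + 2)(s + 4) = 0 at s ∈ {-4, -2, -1, 1}; ∂U/∂t = 12t(t - 3)(t + 4) = 0 at t ∈ {-4, 0, 3}.
The Hessian is diagonal: diag(U_ss, U_tt). Second derivatives: U_ss(-4)=900, U_ss(-2)=-180, U_ss(-1)=180, U_ss(1)=-900; U_tt(-4)=336, U_tt(0)=-144, U_tt(3)=252.
Local minima occur where both diagonal entries positive: (-4, -4), (-4, 3), (-1, -4), (-1, 3). Count: 4.

4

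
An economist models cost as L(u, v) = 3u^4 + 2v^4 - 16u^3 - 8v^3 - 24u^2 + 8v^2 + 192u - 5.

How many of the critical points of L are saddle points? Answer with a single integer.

L separates as a function of u plus a function of v, so ∇L=0 decouples.
∂L/∂u = 12(u - 4)(u - 2)(u + 2) = 0 at u ∈ {-2, 2, 4}; ∂L/∂v = 8v(v - 2)(v - 1) = 0 at v ∈ {0, 1, 2}.
The Hessian is diagonal: diag(L_uu, L_vv). Second derivatives: L_uu(-2)=288, L_uu(2)=-96, L_uu(4)=144; L_vv(0)=16, L_vv(1)=-8, L_vv(2)=16.
Saddle points occur where the two diagonal entries have opposite signs: (-2, 1), (2, 0), (2, 2), (4, 1). Count: 4.

4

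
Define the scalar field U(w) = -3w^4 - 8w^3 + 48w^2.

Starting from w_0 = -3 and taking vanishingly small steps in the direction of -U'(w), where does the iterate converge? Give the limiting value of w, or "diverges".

0

U'(w) = -12w(w - 2)(w + 4), so U'(-3) = -180.
Gradient descent moves in the -U' direction, i.e. w is increasing.
The nearest critical point in that direction is w = 0, where U'' = 96 > 0 (a local minimum). The iterate converges there.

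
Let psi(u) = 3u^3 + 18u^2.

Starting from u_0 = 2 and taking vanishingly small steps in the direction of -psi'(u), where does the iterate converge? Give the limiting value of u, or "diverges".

psi'(u) = 9u(u + 4), so psi'(2) = 108.
Gradient descent moves in the -psi' direction, i.e. u is decreasing.
The nearest critical point in that direction is u = 0, where psi'' = 36 > 0 (a local minimum). The iterate converges there.

0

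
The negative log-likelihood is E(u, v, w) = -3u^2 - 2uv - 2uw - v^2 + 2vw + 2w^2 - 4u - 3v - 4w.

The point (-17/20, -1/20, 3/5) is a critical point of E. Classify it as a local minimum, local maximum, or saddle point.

The Hessian is constant: H = [[-6, -2, -2], [-2, -2, 2], [-2, 2, 4]].
Leading principal minors: Δ₁ = -6, Δ₂ = 8, Δ₃ = 80.
The minors fit neither the all-positive nor the alternating-sign pattern, so H is indefinite: a saddle point.

saddle point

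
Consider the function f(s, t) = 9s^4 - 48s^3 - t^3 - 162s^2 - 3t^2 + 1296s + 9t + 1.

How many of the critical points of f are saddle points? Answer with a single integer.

f separates as a function of s plus a function of t, so ∇f=0 decouples.
∂f/∂s = 36(s - 4)(s - 3)(s + 3) = 0 at s ∈ {-3, 3, 4}; ∂f/∂t = -3(t - 1)(t + 3) = 0 at t ∈ {-3, 1}.
The Hessian is diagonal: diag(f_ss, f_tt). Second derivatives: f_ss(-3)=1512, f_ss(3)=-216, f_ss(4)=252; f_tt(-3)=12, f_tt(1)=-12.
Saddle points occur where the two diagonal entries have opposite signs: (-3, 1), (3, -3), (4, 1). Count: 3.

3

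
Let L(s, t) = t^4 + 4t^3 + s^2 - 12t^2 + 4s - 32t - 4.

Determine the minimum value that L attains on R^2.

-72

L(s,t) separates as P(s) + Q(t) − 4, so its minimum is min P + min Q − 4.
P'(s) = 2s + 4 vanishes at s ∈ {-2}; Q'(t) = 4(t - 2)(t + 1)(t + 4) vanishes at t ∈ {-4, -1, 2}.
Local minima of P (where P''>0): P(-2)=-4. Local minima of Q: Q(-4)=-64, Q(2)=-64.
So the global minimum of L is P(-2) + Q(-4) − 4 = -4 − 64 − 4 = -72, attained at (-2, -4).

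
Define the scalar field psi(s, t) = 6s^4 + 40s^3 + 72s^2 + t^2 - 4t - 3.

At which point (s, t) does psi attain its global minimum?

psi(s,t) separates as P(s) + Q(t) − 3, so its minimum is min P + min Q − 3.
P'(s) = 24s(s + 2)(s + 3) vanishes at s ∈ {-3, -2, 0}; Q'(t) = 2(t - 2) vanishes at t ∈ {2}.
Local minima of P (where P''>0): P(-3)=54, P(0)=0. Local minima of Q: Q(2)=-4.
So the global minimum of psi is P(0) + Q(2) − 3 = 0 − 4 − 3 = -7, attained at (0, 2).

(0, 2)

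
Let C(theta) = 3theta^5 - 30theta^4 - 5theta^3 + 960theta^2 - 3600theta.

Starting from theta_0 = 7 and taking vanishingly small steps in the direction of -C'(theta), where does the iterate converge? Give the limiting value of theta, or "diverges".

5

C'(theta) = 15(theta - 5)(theta - 4)(theta - 3)(theta + 4), so C'(7) = 3960.
Gradient descent moves in the -C' direction, i.e. theta is decreasing.
The nearest critical point in that direction is theta = 5, where C'' = 270 > 0 (a local minimum). The iterate converges there.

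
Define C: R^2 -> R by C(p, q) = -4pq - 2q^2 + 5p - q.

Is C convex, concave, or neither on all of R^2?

neither

C is quadratic, so its Hessian is the constant matrix H = [[0, -4], [-4, -4]].
det(H) = -16, tr(H) = -4.
det(H) < 0, so H is indefinite: neither convex nor concave.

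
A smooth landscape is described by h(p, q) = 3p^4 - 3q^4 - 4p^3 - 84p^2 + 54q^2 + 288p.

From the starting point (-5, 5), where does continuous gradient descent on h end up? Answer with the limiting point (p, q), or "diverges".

h is separable, so gradient descent decouples: p follows -∂h/∂p, q follows -∂h/∂q.
∂h/∂p = 12(p - 3)(p - 2)(p + 4); at p=-5 this is -672, so p increases.
∂h/∂q = -12q(q - 3)(q + 3); at q=5 this is -960, so q increases.
The q-coordinate has no critical point in that direction and runs off to infinity.

diverges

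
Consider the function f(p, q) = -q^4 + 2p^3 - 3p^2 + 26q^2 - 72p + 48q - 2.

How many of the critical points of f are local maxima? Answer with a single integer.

f separates as a function of p plus a function of q, so ∇f=0 decouples.
∂f/∂p = 6(p - 4)(p + 3) = 0 at p ∈ {-3, 4}; ∂f/∂q = -4(q - 4)(q + 1)(q + 3) = 0 at q ∈ {-3, -1, 4}.
The Hessian is diagonal: diag(f_pp, f_qq). Second derivatives: f_pp(-3)=-42, f_pp(4)=42; f_qq(-3)=-56, f_qq(-1)=40, f_qq(4)=-140.
Local maxima occur where both diagonal entries negative: (-3, -3), (-3, 4). Count: 2.

2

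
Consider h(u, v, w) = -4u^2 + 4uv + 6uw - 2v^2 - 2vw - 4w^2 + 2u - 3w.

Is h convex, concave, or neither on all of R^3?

concave

h is quadratic, so its Hessian is the constant matrix H = [[-8, 4, 6], [4, -4, -2], [6, -2, -8]].
Leading principal minors: -8, 16, -48.
Signs alternate −, +, − ⇒ H ≺ 0 ⇒ concave.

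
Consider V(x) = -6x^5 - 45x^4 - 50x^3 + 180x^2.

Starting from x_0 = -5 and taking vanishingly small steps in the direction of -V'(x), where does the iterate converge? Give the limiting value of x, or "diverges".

-4

V'(x) = -30x(x - 1)(x + 3)(x + 4), so V'(-5) = -1800.
Gradient descent moves in the -V' direction, i.e. x is increasing.
The nearest critical point in that direction is x = -4, where V'' = 600 > 0 (a local minimum). The iterate converges there.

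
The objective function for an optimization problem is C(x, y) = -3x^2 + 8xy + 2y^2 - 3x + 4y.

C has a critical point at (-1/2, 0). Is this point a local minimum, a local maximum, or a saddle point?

The Hessian of C is constant: H = [[-6, 8], [8, 4]].
det(H) = (-6)·4 − 8² = -88.
Since det(H) < 0, H is indefinite and the critical point is a saddle point.

saddle point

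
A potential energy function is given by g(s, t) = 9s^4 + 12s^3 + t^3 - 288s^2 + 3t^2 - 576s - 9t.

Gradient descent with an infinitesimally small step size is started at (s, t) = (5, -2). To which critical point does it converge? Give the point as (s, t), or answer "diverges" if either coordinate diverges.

g is separable, so gradient descent decouples: s follows -∂g/∂s, t follows -∂g/∂t.
∂g/∂s = 36(s - 4)(s + 1)(s + 4); at s=5 this is 1944, so s decreases.
∂g/∂t = 3(t - 1)(t + 3); at t=-2 this is -9, so t increases.
s converges to its nearest critical value 4 (a local min of the s-part); t converges to 1. The iterate converges to (4, 1).

(4, 1)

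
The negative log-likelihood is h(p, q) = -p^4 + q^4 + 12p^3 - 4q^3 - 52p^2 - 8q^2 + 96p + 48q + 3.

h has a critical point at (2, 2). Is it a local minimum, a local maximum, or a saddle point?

local maximum

The mixed partial ∂²h/∂p∂q is 0, so the Hessian at any point is diag(h_pp, h_qq) = diag(4(-3p^2 + 18p - 26), 4(3q^2 - 6q - 4)).
At (2, 2): H = diag(-8, -16).
Both eigenvalues are negative, so H is negative definite: a local maximum.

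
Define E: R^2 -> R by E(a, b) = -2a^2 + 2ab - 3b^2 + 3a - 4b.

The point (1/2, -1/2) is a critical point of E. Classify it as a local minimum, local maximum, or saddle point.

The Hessian of E is constant: H = [[-4, 2], [2, -6]].
det(H) = (-4)·(-6) − 2² = 20.
det(H) > 0 and tr(H) = -10 < 0, so H is negative definite and the point is a local maximum.

local maximum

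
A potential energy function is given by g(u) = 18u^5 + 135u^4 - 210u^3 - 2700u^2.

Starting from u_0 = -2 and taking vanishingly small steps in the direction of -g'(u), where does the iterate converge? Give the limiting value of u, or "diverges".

g'(u) = 90u(u - 3)(u + 4)(u + 5), so g'(-2) = 5400.
Gradient descent moves in the -g' direction, i.e. u is decreasing.
The nearest critical point in that direction is u = -4, where g'' = 2520 > 0 (a local minimum). The iterate converges there.

-4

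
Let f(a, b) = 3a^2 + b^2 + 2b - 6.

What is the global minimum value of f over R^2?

-7

f(a,b) separates as P(a) + Q(b) − 6, so its minimum is min P + min Q − 6.
P'(a) = 6a vanishes at a ∈ {0}; Q'(b) = 2b + 2 vanishes at b ∈ {-1}.
Local minima of P (where P''>0): P(0)=0. Local minima of Q: Q(-1)=-1.
So the global minimum of f is P(0) + Q(-1) − 6 = 0 − 1 − 6 = -7, attained at (0, -1).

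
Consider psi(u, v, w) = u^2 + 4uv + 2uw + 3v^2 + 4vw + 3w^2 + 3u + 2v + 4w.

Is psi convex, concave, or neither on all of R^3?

psi is quadratic, so its Hessian is the constant matrix H = [[2, 4, 2], [4, 6, 4], [2, 4, 6]].
Leading principal minors: 2, -4, -16.
Neither pattern holds ⇒ H is indefinite ⇒ neither convex nor concave.

neither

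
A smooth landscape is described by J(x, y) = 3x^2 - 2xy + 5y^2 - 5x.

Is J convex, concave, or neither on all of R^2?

convex

J is quadratic, so its Hessian is the constant matrix H = [[6, -2], [-2, 10]].
det(H) = 56, tr(H) = 16.
det(H) > 0 and tr(H) > 0, so H is positive definite everywhere: convex.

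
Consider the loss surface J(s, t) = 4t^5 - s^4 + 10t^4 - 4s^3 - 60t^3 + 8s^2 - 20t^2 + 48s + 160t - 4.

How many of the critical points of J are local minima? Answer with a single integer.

2

J separates as a function of s plus a function of t, so ∇J=0 decouples.
∂J/∂s = -4(s - 2)(s + 2)(s + 3) = 0 at s ∈ {-3, -2, 2}; ∂J/∂t = 20(t - 2)(t - 1)(t + 1)(t + 4) = 0 at t ∈ {-4, -1, 1, 2}.
The Hessian is diagonal: diag(J_ss, J_tt). Second derivatives: J_ss(-3)=-20, J_ss(-2)=16, J_ss(2)=-80; J_tt(-4)=-1800, J_tt(-1)=360, J_tt(1)=-200, J_tt(2)=360.
Local minima occur where both diagonal entries positive: (-2, -1), (-2, 2). Count: 2.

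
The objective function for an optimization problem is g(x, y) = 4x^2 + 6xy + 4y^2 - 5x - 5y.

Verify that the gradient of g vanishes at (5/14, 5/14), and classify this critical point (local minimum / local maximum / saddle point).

local minimum

∇g = (8x + 6y - 5, 6x + 8y - 5); substituting (5/14, 5/14) gives ∇g = (0, 0), so (5/14, 5/14) is indeed a critical point.
The Hessian of g is constant: H = [[8, 6], [6, 8]].
det(H) = 8·8 − 6² = 28.
det(H) > 0 and tr(H) = 16 > 0, so H is positive definite and the point is a local minimum.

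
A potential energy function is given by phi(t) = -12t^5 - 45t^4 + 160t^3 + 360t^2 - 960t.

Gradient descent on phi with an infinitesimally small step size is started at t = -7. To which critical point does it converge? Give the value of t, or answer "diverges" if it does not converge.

phi'(t) = -60(t - 2)(t - 1)(t + 2)(t + 4), so phi'(-7) = -64800.
Gradient descent moves in the -phi' direction, i.e. t is increasing.
The nearest critical point in that direction is t = -4, where phi'' = 3600 > 0 (a local minimum). The iterate converges there.

-4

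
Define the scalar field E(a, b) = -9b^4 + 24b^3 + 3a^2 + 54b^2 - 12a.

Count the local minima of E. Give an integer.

E separates as a function of a plus a function of b, so ∇E=0 decouples.
∂E/∂a = 6(a - 2) = 0 at a ∈ {2}; ∂E/∂b = -36b(b - 3)(b + 1) = 0 at b ∈ {-1, 0, 3}.
The Hessian is diagonal: diag(E_aa, E_bb). Second derivatives: E_aa(2)=6; E_bb(-1)=-144, E_bb(0)=108, E_bb(3)=-432.
Local minima occur where both diagonal entries positive: (2, 0). Count: 1.

1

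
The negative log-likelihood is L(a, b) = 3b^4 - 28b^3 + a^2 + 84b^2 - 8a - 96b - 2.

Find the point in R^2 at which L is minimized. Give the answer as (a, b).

(4, 4)

L(a,b) separates as P(a) + Q(b) − 2, so its minimum is min P + min Q − 2.
P'(a) = 2a - 8 vanishes at a ∈ {4}; Q'(b) = 12(b - 4)(b - 2)(b - 1) vanishes at b ∈ {1, 2, 4}.
Local minima of P (where P''>0): P(4)=-16. Local minima of Q: Q(1)=-37, Q(4)=-64.
So the global minimum of L is P(4) + Q(4) − 2 = -16 − 64 − 2 = -82, attained at (4, 4).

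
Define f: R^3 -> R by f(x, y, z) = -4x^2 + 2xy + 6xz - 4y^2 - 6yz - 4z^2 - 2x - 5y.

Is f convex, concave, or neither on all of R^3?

concave

f is quadratic, so its Hessian is the constant matrix H = [[-8, 2, 6], [2, -8, -6], [6, -6, -8]].
Leading principal minors: -8, 60, -48.
Signs alternate −, +, − ⇒ H ≺ 0 ⇒ concave.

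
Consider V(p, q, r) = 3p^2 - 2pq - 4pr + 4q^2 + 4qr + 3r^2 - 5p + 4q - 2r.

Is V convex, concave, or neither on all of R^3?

V is quadratic, so its Hessian is the constant matrix H = [[6, -2, -4], [-2, 8, 4], [-4, 4, 6]].
Leading principal minors: 6, 44, 104.
All positive ⇒ H ≻ 0 ⇒ convex.

convex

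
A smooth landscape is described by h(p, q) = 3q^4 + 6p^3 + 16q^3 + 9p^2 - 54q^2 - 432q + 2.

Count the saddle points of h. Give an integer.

3

h separates as a function of p plus a function of q, so ∇h=0 decouples.
∂h/∂p = 18p(p + 1) = 0 at p ∈ {-1, 0}; ∂h/∂q = 12(q - 3)(q + 3)(q + 4) = 0 at q ∈ {-4, -3, 3}.
The Hessian is diagonal: diag(h_pp, h_qq). Second derivatives: h_pp(-1)=-18, h_pp(0)=18; h_qq(-4)=84, h_qq(-3)=-72, h_qq(3)=504.
Saddle points occur where the two diagonal entries have opposite signs: (-1, -4), (-1, 3), (0, -3). Count: 3.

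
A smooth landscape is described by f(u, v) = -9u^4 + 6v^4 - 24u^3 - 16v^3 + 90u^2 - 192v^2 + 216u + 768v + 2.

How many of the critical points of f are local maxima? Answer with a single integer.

f separates as a function of u plus a function of v, so ∇f=0 decouples.
∂f/∂u = -36(u - 2)(u + 1)(u + 3) = 0 at u ∈ {-3, -1, 2}; ∂f/∂v = 24(v - 4)(v - 2)(v + 4) = 0 at v ∈ {-4, 2, 4}.
The Hessian is diagonal: diag(f_uu, f_vv). Second derivatives: f_uu(-3)=-360, f_uu(-1)=216, f_uu(2)=-540; f_vv(-4)=1152, f_vv(2)=-288, f_vv(4)=384.
Local maxima occur where both diagonal entries negative: (-3, 2), (2, 2). Count: 2.

2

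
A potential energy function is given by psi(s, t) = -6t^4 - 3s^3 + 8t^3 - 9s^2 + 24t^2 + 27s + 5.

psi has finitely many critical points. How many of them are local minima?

1

psi separates as a function of s plus a function of t, so ∇psi=0 decouples.
∂psi/∂s = -9(s - 1)(s + 3) = 0 at s ∈ {-3, 1}; ∂psi/∂t = -24t(t - 2)(t + 1) = 0 at t ∈ {-1, 0, 2}.
The Hessian is diagonal: diag(psi_ss, psi_tt). Second derivatives: psi_ss(-3)=36, psi_ss(1)=-36; psi_tt(-1)=-72, psi_tt(0)=48, psi_tt(2)=-144.
Local minima occur where both diagonal entries positive: (-3, 0). Count: 1.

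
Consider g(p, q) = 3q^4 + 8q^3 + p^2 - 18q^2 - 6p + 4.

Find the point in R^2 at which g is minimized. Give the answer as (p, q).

g(p,q) separates as A(p) + B(q) + 4, so its minimum is min A + min B + 4.
A'(p) = 2p - 6 vanishes at p ∈ {3}; B'(q) = 12q(q - 1)(q + 3) vanishes at q ∈ {-3, 0, 1}.
Local minima of A (where A''>0): A(3)=-9. Local minima of B: B(-3)=-135, B(1)=-7.
So the global minimum of g is A(3) + B(-3) + 4 = -9 − 135 + 4 = -140, attained at (3, -3).

(3, -3)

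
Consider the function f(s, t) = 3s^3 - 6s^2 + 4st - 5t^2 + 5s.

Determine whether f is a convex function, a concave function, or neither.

neither

The term 3s^3 is cubic, so the Hessian is not constant.
∂²f/∂s² = 18s - 12, which takes both signs as s varies (negative for sufficiently negative s). A diagonal entry of the Hessian changing sign means the Hessian is neither positive- nor negative-semidefinite on all of R^2.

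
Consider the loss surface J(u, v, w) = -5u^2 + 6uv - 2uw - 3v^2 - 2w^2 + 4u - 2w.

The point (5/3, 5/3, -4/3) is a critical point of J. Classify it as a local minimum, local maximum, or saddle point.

local maximum

The Hessian is constant: H = [[-10, 6, -2], [6, -6, 0], [-2, 0, -4]].
Leading principal minors: Δ₁ = -10, Δ₂ = 24, Δ₃ = -72.
The minors alternate sign starting negative (−, +, −), so H is negative definite: a local maximum.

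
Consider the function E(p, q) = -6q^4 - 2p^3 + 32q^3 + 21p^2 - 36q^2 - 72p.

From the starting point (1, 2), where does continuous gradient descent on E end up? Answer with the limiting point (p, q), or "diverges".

E is separable, so gradient descent decouples: p follows -∂E/∂p, q follows -∂E/∂q.
∂E/∂p = -6(p - 4)(p - 3); at p=1 this is -36, so p increases.
∂E/∂q = -24q(q - 3)(q - 1); at q=2 this is 48, so q decreases.
p converges to its nearest critical value 3 (a local min of the p-part); q converges to 1. The iterate converges to (3, 1).

(3, 1)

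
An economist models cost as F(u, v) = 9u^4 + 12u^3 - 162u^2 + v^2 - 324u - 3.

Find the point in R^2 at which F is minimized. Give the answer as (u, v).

(3, 0)

F(u,v) separates as P(u) + Q(v) − 3, so its minimum is min P + min Q − 3.
P'(u) = 36(u - 3)(u + 1)(u + 3) vanishes at u ∈ {-3, -1, 3}; Q'(v) = 2v vanishes at v ∈ {0}.
Local minima of P (where P''>0): P(-3)=-81, P(3)=-1377. Local minima of Q: Q(0)=0.
So the global minimum of F is P(3) + Q(0) − 3 = -1377 + 0 − 3 = -1380, attained at (3, 0).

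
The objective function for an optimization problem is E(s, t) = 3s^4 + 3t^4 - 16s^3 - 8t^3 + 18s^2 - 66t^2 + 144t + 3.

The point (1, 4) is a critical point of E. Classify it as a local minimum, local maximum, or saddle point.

saddle point

The mixed partial ∂²E/∂s∂t is 0, so the Hessian at any point is diag(E_ss, E_tt) = diag(12(3s^2 - 8s + 3), 12(3t^2 - 4t - 11)).
At (1, 4): H = diag(-24, 252).
The eigenvalues have opposite signs, so H is indefinite: a saddle point.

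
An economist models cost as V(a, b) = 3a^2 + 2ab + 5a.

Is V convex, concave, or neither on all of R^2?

V is quadratic, so its Hessian is the constant matrix H = [[6, 2], [2, 0]].
det(H) = -4, tr(H) = 6.
det(H) < 0, so H is indefinite: neither convex nor concave.

neither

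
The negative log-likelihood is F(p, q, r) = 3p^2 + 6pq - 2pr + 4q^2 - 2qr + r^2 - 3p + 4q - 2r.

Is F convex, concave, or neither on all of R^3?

F is quadratic, so its Hessian is the constant matrix H = [[6, 6, -2], [6, 8, -2], [-2, -2, 2]].
Leading principal minors: 6, 12, 16.
All positive ⇒ H ≻ 0 ⇒ convex.

convex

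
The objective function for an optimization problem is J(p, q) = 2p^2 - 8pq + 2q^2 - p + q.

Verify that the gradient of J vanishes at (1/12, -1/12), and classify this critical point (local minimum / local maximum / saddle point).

∇J = (4p - 8q - 1, -8p + 4q + 1); substituting (1/12, -1/12) gives ∇J = (0, 0), so (1/12, -1/12) is indeed a critical point.
The Hessian of J is constant: H = [[4, -8], [-8, 4]].
det(H) = 4·4 − (-8)² = -48.
Since det(H) < 0, H is indefinite and the critical point is a saddle point.

saddle point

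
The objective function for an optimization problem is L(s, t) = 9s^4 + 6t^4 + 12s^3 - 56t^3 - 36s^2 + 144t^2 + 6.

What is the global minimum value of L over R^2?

L(s,t) separates as P(s) + Q(t) + 6, so its minimum is min P + min Q + 6.
P'(s) = 36s(s - 1)(s + 2) vanishes at s ∈ {-2, 0, 1}; Q'(t) = 24t(t - 4)(t - 3) vanishes at t ∈ {0, 3, 4}.
Local minima of P (where P''>0): P(-2)=-96, P(1)=-15. Local minima of Q: Q(0)=0, Q(4)=256.
So the global minimum of L is P(-2) + Q(0) + 6 = -96 + 0 + 6 = -90, attained at (-2, 0).

-90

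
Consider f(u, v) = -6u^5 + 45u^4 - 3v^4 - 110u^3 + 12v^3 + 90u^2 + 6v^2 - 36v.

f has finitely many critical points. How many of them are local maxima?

4

f separates as a function of u plus a function of v, so ∇f=0 decouples.
∂f/∂u = -30u(u - 3)(u - 2)(u - 1) = 0 at u ∈ {0, 1, 2, 3}; ∂f/∂v = -12(v - 3)(v - 1)(v + 1) = 0 at v ∈ {-1, 1, 3}.
The Hessian is diagonal: diag(f_uu, f_vv). Second derivatives: f_uu(0)=180, f_uu(1)=-60, f_uu(2)=60, f_uu(3)=-180; f_vv(-1)=-96, f_vv(1)=48, f_vv(3)=-96.
Local maxima occur where both diagonal entries negative: (1, -1), (1, 3), (3, -1), (3, 3). Count: 4.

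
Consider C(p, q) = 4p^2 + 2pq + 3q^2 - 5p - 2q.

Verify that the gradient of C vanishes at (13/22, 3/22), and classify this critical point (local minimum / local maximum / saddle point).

∇C = (8p + 2q - 5, 2p + 6q - 2); substituting (13/22, 3/22) gives ∇C = (0, 0), so (13/22, 3/22) is indeed a critical point.
The Hessian of C is constant: H = [[8, 2], [2, 6]].
det(H) = 8·6 − 2² = 44.
det(H) > 0 and tr(H) = 14 > 0, so H is positive definite and the point is a local minimum.

local minimum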